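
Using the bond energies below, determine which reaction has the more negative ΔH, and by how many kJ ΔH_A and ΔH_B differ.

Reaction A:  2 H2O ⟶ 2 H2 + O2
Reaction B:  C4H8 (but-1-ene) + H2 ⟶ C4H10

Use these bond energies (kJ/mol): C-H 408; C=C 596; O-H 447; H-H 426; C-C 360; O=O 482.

Reaction A:
  Bonds broken (reactants):
    O-H: 4 × 447 = 1788
    Σ(broken) = 1788 kJ
  Bonds formed (products):
    H-H: 2 × 426 = 852
    O=O: 1 × 482 = 482
    Σ(formed) = 1334 kJ
  ΔH_A = 1788 − 1334 = +454 kJ
Reaction B:
  Bonds broken (reactants):
    C-C: 2 × 360 = 720
    C-H: 8 × 408 = 3264
    C=C: 1 × 596 = 596
    H-H: 1 × 426 = 426
    Σ(broken) = 5006 kJ
  Bonds formed (products):
    C-C: 3 × 360 = 1080
    C-H: 10 × 408 = 4080
    Σ(formed) = 5160 kJ
  ΔH_B = 5006 − 5160 = −154 kJ
ΔH_A − ΔH_B = +608 kJ, so reaction B has the more negative ΔH; |ΔH_A − ΔH_B| = 608 kJ.

Reaction B, by 608 kJ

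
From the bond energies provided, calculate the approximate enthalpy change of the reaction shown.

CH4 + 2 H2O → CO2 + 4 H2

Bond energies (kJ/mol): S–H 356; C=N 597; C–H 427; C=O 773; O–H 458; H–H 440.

ΔH ≈ +234 kJ

Bonds broken (reactants):
  C–H: 4 × 427 = 1708
  O–H: 4 × 458 = 1832
  Σ(broken) = 3540 kJ
Bonds formed (products):
  C=O: 2 × 773 = 1546
  H–H: 4 × 440 = 1760
  Σ(formed) = 3306 kJ
ΔH = Σ(broken) − Σ(formed) = 3540 − 3306 = +234 kJ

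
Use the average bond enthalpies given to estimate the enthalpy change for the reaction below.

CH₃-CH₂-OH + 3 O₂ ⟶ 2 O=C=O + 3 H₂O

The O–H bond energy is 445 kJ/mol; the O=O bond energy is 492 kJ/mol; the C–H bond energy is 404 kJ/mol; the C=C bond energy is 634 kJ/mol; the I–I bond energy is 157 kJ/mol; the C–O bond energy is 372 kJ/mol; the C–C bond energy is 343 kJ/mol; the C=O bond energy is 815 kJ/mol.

ΔH ≈ −1274 kJ

Bonds broken (reactants):
  C–C: 1 × 343 = 343
  C–H: 5 × 404 = 2020
  C–O: 1 × 372 = 372
  O–H: 1 × 445 = 445
  O=O: 3 × 492 = 1476
  Σ(broken) = 4656 kJ
Bonds formed (products):
  C=O: 4 × 815 = 3260
  O–H: 6 × 445 = 2670
  Σ(formed) = 5930 kJ
ΔH = Σ(broken) − Σ(formed) = 4656 − 5930 = −1274 kJ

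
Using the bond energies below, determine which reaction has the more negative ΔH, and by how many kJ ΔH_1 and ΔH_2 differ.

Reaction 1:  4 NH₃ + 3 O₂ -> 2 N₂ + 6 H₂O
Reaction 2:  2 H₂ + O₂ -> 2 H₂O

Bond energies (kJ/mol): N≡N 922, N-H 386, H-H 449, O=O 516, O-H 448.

Reaction 1, by 662 kJ

Reaction 1:
  Bonds broken (reactants):
    N-H: 12 × 386 = 4632
    O=O: 3 × 516 = 1548
    Σ(broken) = 6180 kJ
  Bonds formed (products):
    N≡N: 2 × 922 = 1844
    O-H: 12 × 448 = 5376
    Σ(formed) = 7220 kJ
  ΔH_1 = 6180 − 7220 = −1040 kJ
Reaction 2:
  Bonds broken (reactants):
    H-H: 2 × 449 = 898
    O=O: 1 × 516 = 516
    Σ(broken) = 1414 kJ
  Bonds formed (products):
    O-H: 4 × 448 = 1792
    Σ(formed) = 1792 kJ
  ΔH_2 = 1414 − 1792 = −378 kJ
ΔH_1 − ΔH_2 = −662 kJ, so reaction 1 has the more negative ΔH; |ΔH_1 − ΔH_2| = 662 kJ.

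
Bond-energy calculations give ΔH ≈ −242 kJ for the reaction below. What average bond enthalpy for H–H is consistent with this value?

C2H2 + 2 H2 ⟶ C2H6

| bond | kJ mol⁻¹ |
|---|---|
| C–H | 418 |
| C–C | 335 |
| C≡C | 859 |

Let D be the H–H bond energy.
Σ(broken) = 1×859 + 2×418 + 2×D = 1695 + 2D
Σ(formed) = 1×335 + 6×418 = 2843
ΔH = Σ(broken) − Σ(formed) = (1695 + 2D) − (2843) = −1148 + 2D
Setting this equal to −242 kJ gives 2D = 906, so D = 453 kJ/mol.

D(H–H) ≈ 453 kJ/mol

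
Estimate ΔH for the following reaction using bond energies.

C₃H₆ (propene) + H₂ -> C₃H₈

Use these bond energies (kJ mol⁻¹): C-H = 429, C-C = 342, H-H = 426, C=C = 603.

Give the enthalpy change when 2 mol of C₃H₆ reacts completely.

ΔH = −342 kJ

Bonds broken (reactants):
  C-C: 1 × 342 = 342
  C-H: 6 × 429 = 2574
  C=C: 1 × 603 = 603
  H-H: 1 × 426 = 426
  Σ(broken) = 3945 kJ
Bonds formed (products):
  C-C: 2 × 342 = 684
  C-H: 8 × 429 = 3432
  Σ(formed) = 4116 kJ
ΔH = Σ(broken) − Σ(formed) = 3945 − 4116 = −171 kJ
For 2× the reaction as written: 2 × (−171) = −342 kJ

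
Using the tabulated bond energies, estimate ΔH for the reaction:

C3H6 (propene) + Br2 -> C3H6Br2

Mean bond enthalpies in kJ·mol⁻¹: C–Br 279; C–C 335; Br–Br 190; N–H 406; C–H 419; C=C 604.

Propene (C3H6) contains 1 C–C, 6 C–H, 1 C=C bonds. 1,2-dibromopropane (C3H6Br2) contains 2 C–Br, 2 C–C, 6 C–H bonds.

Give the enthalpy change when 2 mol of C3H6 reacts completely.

ΔH = −198 kJ

Bonds broken (reactants):
  Br–Br: 1 × 190 = 190
  C–C: 1 × 335 = 335
  C–H: 6 × 419 = 2514
  C=C: 1 × 604 = 604
  Σ(broken) = 3643 kJ
Bonds formed (products):
  C–Br: 2 × 279 = 558
  C–C: 2 × 335 = 670
  C–H: 6 × 419 = 2514
  Σ(formed) = 3742 kJ
ΔH = Σ(broken) − Σ(formed) = 3643 − 3742 = −99 kJ
For 2× the reaction as written: 2 × (−99) = −198 kJ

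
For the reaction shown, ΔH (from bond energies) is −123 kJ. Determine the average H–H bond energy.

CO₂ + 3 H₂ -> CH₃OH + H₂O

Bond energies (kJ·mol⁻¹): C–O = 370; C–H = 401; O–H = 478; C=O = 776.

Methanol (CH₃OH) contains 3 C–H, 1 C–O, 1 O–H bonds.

D(H–H) ≈ 444 kJ/mol

Let D be the H–H bond energy.
Σ(broken) = 2×776 + 3×D = 1552 + 3D
Σ(formed) = 3×401 + 1×370 + 3×478 = 3007
ΔH = Σ(broken) − Σ(formed) = (1552 + 3D) − (3007) = −1455 + 3D
Setting this equal to −123 kJ gives 3D = 1332, so D = 444 kJ/mol.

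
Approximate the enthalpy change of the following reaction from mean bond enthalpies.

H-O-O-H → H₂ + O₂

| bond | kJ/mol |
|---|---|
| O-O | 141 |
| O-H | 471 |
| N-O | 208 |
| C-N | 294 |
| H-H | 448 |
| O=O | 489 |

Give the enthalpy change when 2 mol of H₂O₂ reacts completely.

Bonds broken (reactants):
  O-H: 2 × 471 = 942
  O-O: 1 × 141 = 141
  Σ(broken) = 1083 kJ
Bonds formed (products):
  H-H: 1 × 448 = 448
  O=O: 1 × 489 = 489
  Σ(formed) = 937 kJ
ΔH = Σ(broken) − Σ(formed) = 1083 − 937 = +146 kJ
For 2× the reaction as written: 2 × (+146) = +292 kJ

ΔH = +292 kJ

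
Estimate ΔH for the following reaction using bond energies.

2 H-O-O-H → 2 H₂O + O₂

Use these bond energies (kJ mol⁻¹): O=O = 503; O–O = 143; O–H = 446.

Bonds broken (reactants):
  O–H: 4 × 446 = 1784
  O–O: 2 × 143 = 286
  Σ(broken) = 2070 kJ
Bonds formed (products):
  O–H: 4 × 446 = 1784
  O=O: 1 × 503 = 503
  Σ(formed) = 2287 kJ
ΔH = Σ(broken) − Σ(formed) = 2070 − 2287 = −217 kJ

ΔH ≈ −217 kJ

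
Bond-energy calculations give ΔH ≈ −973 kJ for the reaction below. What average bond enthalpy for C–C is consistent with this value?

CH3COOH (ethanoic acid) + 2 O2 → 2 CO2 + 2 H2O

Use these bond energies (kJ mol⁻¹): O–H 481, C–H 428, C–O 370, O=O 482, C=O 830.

Let D be the C–C bond energy.
Σ(broken) = 1×D + 3×428 + 1×370 + 1×830 + 1×481 + 2×482 = 3929 + D
Σ(formed) = 4×830 + 4×481 = 5244
ΔH = Σ(broken) − Σ(formed) = (3929 + D) − (5244) = −1315 + D
Setting this equal to −973 kJ gives D = 342 kJ/mol.

D(C–C) ≈ 342 kJ/mol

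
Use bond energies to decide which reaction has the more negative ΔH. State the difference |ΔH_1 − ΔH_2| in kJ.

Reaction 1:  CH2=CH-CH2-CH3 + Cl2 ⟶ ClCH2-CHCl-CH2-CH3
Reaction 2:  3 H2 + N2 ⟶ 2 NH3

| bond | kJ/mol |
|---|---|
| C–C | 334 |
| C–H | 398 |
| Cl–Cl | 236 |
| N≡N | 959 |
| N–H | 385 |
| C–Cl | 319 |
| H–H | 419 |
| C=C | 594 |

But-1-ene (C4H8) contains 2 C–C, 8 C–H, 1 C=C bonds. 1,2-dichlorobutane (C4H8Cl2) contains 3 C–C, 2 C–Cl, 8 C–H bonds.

Reaction 1:
  Bonds broken (reactants):
    C–C: 2 × 334 = 668
    C–H: 8 × 398 = 3184
    C=C: 1 × 594 = 594
    Cl–Cl: 1 × 236 = 236
    Σ(broken) = 4682 kJ
  Bonds formed (products):
    C–C: 3 × 334 = 1002
    C–Cl: 2 × 319 = 638
    C–H: 8 × 398 = 3184
    Σ(formed) = 4824 kJ
  ΔH_1 = 4682 − 4824 = −142 kJ
Reaction 2:
  Bonds broken (reactants):
    H–H: 3 × 419 = 1257
    N≡N: 1 × 959 = 959
    Σ(broken) = 2216 kJ
  Bonds formed (products):
    N–H: 6 × 385 = 2310
    Σ(formed) = 2310 kJ
  ΔH_2 = 2216 − 2310 = −94 kJ
ΔH_1 − ΔH_2 = −48 kJ, so reaction 1 has the more negative ΔH; |ΔH_1 − ΔH_2| = 48 kJ.

Reaction 1, by 48 kJ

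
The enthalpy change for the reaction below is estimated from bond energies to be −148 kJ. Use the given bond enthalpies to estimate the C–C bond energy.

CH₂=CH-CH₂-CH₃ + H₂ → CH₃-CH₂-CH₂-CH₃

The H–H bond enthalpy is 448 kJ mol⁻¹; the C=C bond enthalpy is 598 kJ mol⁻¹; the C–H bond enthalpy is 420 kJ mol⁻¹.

D(C–C) ≈ 354 kJ/mol

Let D be the C–C bond energy.
Σ(broken) = 2×D + 8×420 + 1×598 + 1×448 = 4406 + 2D
Σ(formed) = 3×D + 10×420 = 4200 + 3D
ΔH = Σ(broken) − Σ(formed) = (4406 + 2D) − (4200 + 3D) = +206 − D
Setting this equal to −148 kJ gives D = 354 kJ/mol.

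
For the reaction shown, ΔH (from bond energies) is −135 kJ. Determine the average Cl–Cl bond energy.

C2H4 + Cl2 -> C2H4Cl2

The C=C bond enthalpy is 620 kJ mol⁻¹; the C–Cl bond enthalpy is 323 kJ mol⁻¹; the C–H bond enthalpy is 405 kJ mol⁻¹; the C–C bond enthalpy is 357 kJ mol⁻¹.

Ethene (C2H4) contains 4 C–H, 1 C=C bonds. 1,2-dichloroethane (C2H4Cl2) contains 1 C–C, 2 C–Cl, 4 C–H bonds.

Let D be the Cl–Cl bond energy.
Σ(broken) = 4×405 + 1×620 + 1×D = 2240 + D
Σ(formed) = 1×357 + 2×323 + 4×405 = 2623
ΔH = Σ(broken) − Σ(formed) = (2240 + D) − (2623) = −383 + D
Setting this equal to −135 kJ gives D = 248 kJ/mol.

D(Cl–Cl) ≈ 248 kJ/mol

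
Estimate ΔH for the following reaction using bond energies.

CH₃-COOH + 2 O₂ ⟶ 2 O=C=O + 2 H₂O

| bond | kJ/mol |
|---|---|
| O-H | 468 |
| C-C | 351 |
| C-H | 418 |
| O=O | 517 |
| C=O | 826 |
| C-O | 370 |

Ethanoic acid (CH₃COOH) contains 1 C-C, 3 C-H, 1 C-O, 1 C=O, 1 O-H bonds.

Bonds broken (reactants):
  C-C: 1 × 351 = 351
  C-H: 3 × 418 = 1254
  C-O: 1 × 370 = 370
  C=O: 1 × 826 = 826
  O-H: 1 × 468 = 468
  O=O: 2 × 517 = 1034
  Σ(broken) = 4303 kJ
Bonds formed (products):
  C=O: 4 × 826 = 3304
  O-H: 4 × 468 = 1872
  Σ(formed) = 5176 kJ
ΔH = Σ(broken) − Σ(formed) = 4303 − 5176 = −873 kJ

ΔH ≈ −873 kJ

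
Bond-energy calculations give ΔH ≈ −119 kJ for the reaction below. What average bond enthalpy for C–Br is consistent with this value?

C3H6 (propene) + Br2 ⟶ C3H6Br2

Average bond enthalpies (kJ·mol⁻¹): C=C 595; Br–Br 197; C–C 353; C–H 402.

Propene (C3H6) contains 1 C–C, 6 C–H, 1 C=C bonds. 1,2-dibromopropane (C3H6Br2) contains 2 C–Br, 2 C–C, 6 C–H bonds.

Let D be the C–Br bond energy.
Σ(broken) = 1×197 + 1×353 + 6×402 + 1×595 = 3557
Σ(formed) = 2×D + 2×353 + 6×402 = 3118 + 2D
ΔH = Σ(broken) − Σ(formed) = (3557) − (3118 + 2D) = +439 − 2D
Setting this equal to −119 kJ gives 2D = 558, so D = 279 kJ/mol.

D(C–Br) ≈ 279 kJ/mol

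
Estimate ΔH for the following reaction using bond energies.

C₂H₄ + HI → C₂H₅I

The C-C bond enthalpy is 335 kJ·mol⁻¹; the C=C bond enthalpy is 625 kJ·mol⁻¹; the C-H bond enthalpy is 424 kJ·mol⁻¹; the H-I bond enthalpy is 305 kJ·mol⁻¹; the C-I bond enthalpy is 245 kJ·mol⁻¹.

Bonds broken (reactants):
  C-H: 4 × 424 = 1696
  C=C: 1 × 625 = 625
  H-I: 1 × 305 = 305
  Σ(broken) = 2626 kJ
Bonds formed (products):
  C-C: 1 × 335 = 335
  C-H: 5 × 424 = 2120
  C-I: 1 × 245 = 245
  Σ(formed) = 2700 kJ
ΔH = Σ(broken) − Σ(formed) = 2626 − 2700 = −74 kJ

ΔH ≈ −74 kJ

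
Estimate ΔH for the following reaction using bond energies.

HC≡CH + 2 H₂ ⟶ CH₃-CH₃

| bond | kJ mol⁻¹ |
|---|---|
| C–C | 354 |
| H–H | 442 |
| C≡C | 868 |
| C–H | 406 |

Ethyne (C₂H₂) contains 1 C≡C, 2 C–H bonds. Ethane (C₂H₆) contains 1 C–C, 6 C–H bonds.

ΔH ≈ −226 kJ

Bonds broken (reactants):
  C≡C: 1 × 868 = 868
  C–H: 2 × 406 = 812
  H–H: 2 × 442 = 884
  Σ(broken) = 2564 kJ
Bonds formed (products):
  C–C: 1 × 354 = 354
  C–H: 6 × 406 = 2436
  Σ(formed) = 2790 kJ
ΔH = Σ(broken) − Σ(formed) = 2564 − 2790 = −226 kJ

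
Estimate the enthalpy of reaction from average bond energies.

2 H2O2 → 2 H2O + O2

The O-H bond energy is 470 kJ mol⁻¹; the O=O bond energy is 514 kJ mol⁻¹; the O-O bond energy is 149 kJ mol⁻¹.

ΔH ≈ −216 kJ

Bonds broken (reactants):
  O-H: 4 × 470 = 1880
  O-O: 2 × 149 = 298
  Σ(broken) = 2178 kJ
Bonds formed (products):
  O-H: 4 × 470 = 1880
  O=O: 1 × 514 = 514
  Σ(formed) = 2394 kJ
ΔH = Σ(broken) − Σ(formed) = 2178 − 2394 = −216 kJ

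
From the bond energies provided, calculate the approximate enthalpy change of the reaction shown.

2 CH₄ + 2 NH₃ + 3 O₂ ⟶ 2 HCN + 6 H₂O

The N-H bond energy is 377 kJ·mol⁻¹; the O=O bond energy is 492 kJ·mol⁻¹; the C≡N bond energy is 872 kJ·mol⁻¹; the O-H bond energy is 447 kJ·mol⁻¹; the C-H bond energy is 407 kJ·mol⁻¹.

Bonds broken (reactants):
  C-H: 8 × 407 = 3256
  N-H: 6 × 377 = 2262
  O=O: 3 × 492 = 1476
  Σ(broken) = 6994 kJ
Bonds formed (products):
  C≡N: 2 × 872 = 1744
  C-H: 2 × 407 = 814
  O-H: 12 × 447 = 5364
  Σ(formed) = 7922 kJ
ΔH = Σ(broken) − Σ(formed) = 6994 − 7922 = −928 kJ

ΔH ≈ −928 kJ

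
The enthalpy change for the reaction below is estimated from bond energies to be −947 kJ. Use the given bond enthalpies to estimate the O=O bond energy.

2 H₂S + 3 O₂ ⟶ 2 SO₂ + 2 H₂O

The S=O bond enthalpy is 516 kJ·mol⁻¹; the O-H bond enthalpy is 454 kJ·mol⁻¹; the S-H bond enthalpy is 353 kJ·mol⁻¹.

D(O=O) ≈ 507 kJ/mol

Let D be the O=O bond energy.
Σ(broken) = 3×D + 4×353 = 1412 + 3D
Σ(formed) = 4×454 + 4×516 = 3880
ΔH = Σ(broken) − Σ(formed) = (1412 + 3D) − (3880) = −2468 + 3D
Setting this equal to −947 kJ gives 3D = 1521, so D = 507 kJ/mol.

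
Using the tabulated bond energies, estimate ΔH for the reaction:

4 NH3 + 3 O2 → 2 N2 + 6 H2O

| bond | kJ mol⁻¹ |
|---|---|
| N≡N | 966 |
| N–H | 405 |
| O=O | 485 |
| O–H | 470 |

ΔH ≈ −1257 kJ

Bonds broken (reactants):
  N–H: 12 × 405 = 4860
  O=O: 3 × 485 = 1455
  Σ(broken) = 6315 kJ
Bonds formed (products):
  N≡N: 2 × 966 = 1932
  O–H: 12 × 470 = 5640
  Σ(formed) = 7572 kJ
ΔH = Σ(broken) − Σ(formed) = 6315 − 7572 = −1257 kJ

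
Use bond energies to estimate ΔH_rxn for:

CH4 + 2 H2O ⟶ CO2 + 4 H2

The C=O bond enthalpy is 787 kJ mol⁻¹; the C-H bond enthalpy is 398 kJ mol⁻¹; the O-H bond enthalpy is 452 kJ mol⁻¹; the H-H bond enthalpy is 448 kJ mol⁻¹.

ΔH ≈ +34 kJ

Bonds broken (reactants):
  C-H: 4 × 398 = 1592
  O-H: 4 × 452 = 1808
  Σ(broken) = 3400 kJ
Bonds formed (products):
  C=O: 2 × 787 = 1574
  H-H: 4 × 448 = 1792
  Σ(formed) = 3366 kJ
ΔH = Σ(broken) − Σ(formed) = 3400 − 3366 = +34 kJ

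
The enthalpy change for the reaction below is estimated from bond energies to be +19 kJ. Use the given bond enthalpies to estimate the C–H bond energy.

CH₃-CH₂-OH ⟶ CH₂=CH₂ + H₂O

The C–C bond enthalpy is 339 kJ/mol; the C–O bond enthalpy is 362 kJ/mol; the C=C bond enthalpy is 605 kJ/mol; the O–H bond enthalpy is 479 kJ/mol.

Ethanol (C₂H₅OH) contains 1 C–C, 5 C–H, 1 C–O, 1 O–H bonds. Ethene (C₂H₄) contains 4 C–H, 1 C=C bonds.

Let D be the C–H bond energy.
Σ(broken) = 1×339 + 5×D + 1×362 + 1×479 = 1180 + 5D
Σ(formed) = 4×D + 1×605 + 2×479 = 1563 + 4D
ΔH = Σ(broken) − Σ(formed) = (1180 + 5D) − (1563 + 4D) = −383 + D
Setting this equal to +19 kJ gives D = 402 kJ/mol.

D(C–H) ≈ 402 kJ/mol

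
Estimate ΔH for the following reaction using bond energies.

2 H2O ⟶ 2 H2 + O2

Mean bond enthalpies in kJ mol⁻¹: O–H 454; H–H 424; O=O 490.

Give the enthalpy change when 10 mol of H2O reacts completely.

ΔH = +2390 kJ

Bonds broken (reactants):
  O–H: 4 × 454 = 1816
  Σ(broken) = 1816 kJ
Bonds formed (products):
  H–H: 2 × 424 = 848
  O=O: 1 × 490 = 490
  Σ(formed) = 1338 kJ
ΔH = Σ(broken) − Σ(formed) = 1816 − 1338 = +478 kJ
For 5× the reaction as written: 5 × (+478) = +2390 kJ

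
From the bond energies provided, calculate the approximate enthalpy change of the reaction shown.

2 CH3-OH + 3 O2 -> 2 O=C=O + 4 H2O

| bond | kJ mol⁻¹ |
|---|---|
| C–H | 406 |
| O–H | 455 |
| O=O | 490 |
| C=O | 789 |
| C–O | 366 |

ΔH ≈ −1248 kJ

Bonds broken (reactants):
  C–H: 6 × 406 = 2436
  C–O: 2 × 366 = 732
  O–H: 2 × 455 = 910
  O=O: 3 × 490 = 1470
  Σ(broken) = 5548 kJ
Bonds formed (products):
  C=O: 4 × 789 = 3156
  O–H: 8 × 455 = 3640
  Σ(formed) = 6796 kJ
ΔH = Σ(broken) − Σ(formed) = 5548 − 6796 = −1248 kJ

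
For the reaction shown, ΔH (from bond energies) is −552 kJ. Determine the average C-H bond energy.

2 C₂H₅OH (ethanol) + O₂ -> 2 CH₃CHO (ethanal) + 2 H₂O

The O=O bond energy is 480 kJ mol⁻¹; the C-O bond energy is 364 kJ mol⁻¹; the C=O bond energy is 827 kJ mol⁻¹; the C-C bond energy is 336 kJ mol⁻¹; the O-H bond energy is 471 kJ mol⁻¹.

Let D be the C-H bond energy.
Σ(broken) = 2×336 + 10×D + 2×364 + 2×471 + 1×480 = 2822 + 10D
Σ(formed) = 2×336 + 8×D + 2×827 + 4×471 = 4210 + 8D
ΔH = Σ(broken) − Σ(formed) = (2822 + 10D) − (4210 + 8D) = −1388 + 2D
Setting this equal to −552 kJ gives 2D = 836, so D = 418 kJ/mol.

D(C-H) ≈ 418 kJ/mol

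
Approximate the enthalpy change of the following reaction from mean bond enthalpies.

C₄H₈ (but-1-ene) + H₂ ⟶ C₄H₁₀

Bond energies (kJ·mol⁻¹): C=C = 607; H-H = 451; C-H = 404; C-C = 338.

Bonds broken (reactants):
  C-C: 2 × 338 = 676
  C-H: 8 × 404 = 3232
  C=C: 1 × 607 = 607
  H-H: 1 × 451 = 451
  Σ(broken) = 4966 kJ
Bonds formed (products):
  C-C: 3 × 338 = 1014
  C-H: 10 × 404 = 4040
  Σ(formed) = 5054 kJ
ΔH = Σ(broken) − Σ(formed) = 4966 − 5054 = −88 kJ

ΔH ≈ −88 kJ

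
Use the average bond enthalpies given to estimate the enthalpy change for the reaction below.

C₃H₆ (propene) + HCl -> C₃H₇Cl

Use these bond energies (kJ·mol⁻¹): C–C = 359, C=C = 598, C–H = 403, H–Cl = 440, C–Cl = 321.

ΔH ≈ −45 kJ

Bonds broken (reactants):
  C–C: 1 × 359 = 359
  C–H: 6 × 403 = 2418
  C=C: 1 × 598 = 598
  H–Cl: 1 × 440 = 440
  Σ(broken) = 3815 kJ
Bonds formed (products):
  C–C: 2 × 359 = 718
  C–Cl: 1 × 321 = 321
  C–H: 7 × 403 = 2821
  Σ(formed) = 3860 kJ
ΔH = Σ(broken) − Σ(formed) = 3815 − 3860 = −45 kJ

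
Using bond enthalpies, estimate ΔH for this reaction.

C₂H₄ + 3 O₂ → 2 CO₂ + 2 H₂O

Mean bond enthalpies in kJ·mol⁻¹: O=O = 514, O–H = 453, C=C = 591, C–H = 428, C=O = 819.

Bonds broken (reactants):
  C–H: 4 × 428 = 1712
  C=C: 1 × 591 = 591
  O=O: 3 × 514 = 1542
  Σ(broken) = 3845 kJ
Bonds formed (products):
  C=O: 4 × 819 = 3276
  O–H: 4 × 453 = 1812
  Σ(formed) = 5088 kJ
ΔH = Σ(broken) − Σ(formed) = 3845 − 5088 = −1243 kJ

ΔH ≈ −1243 kJ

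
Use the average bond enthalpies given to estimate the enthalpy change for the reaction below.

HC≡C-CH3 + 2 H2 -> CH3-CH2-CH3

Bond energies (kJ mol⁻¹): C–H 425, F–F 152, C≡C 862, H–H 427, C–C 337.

Bonds broken (reactants):
  C≡C: 1 × 862 = 862
  C–C: 1 × 337 = 337
  C–H: 4 × 425 = 1700
  H–H: 2 × 427 = 854
  Σ(broken) = 3753 kJ
Bonds formed (products):
  C–C: 2 × 337 = 674
  C–H: 8 × 425 = 3400
  Σ(formed) = 4074 kJ
ΔH = Σ(broken) − Σ(formed) = 3753 − 4074 = −321 kJ

ΔH ≈ −321 kJ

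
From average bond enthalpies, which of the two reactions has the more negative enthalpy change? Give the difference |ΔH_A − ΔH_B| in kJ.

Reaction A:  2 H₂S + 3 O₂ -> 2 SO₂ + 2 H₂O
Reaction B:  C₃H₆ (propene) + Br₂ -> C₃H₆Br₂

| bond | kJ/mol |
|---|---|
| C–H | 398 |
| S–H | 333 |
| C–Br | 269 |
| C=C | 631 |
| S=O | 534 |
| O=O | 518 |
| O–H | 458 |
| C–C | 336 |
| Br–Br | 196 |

Reaction A, by 1035 kJ

Reaction A:
  Bonds broken (reactants):
    O=O: 3 × 518 = 1554
    S–H: 4 × 333 = 1332
    Σ(broken) = 2886 kJ
  Bonds formed (products):
    O–H: 4 × 458 = 1832
    S=O: 4 × 534 = 2136
    Σ(formed) = 3968 kJ
  ΔH_A = 2886 − 3968 = −1082 kJ
Reaction B:
  Bonds broken (reactants):
    Br–Br: 1 × 196 = 196
    C–C: 1 × 336 = 336
    C–H: 6 × 398 = 2388
    C=C: 1 × 631 = 631
    Σ(broken) = 3551 kJ
  Bonds formed (products):
    C–Br: 2 × 269 = 538
    C–C: 2 × 336 = 672
    C–H: 6 × 398 = 2388
    Σ(formed) = 3598 kJ
  ΔH_B = 3551 − 3598 = −47 kJ
ΔH_A − ΔH_B = −1035 kJ, so reaction A has the more negative ΔH; |ΔH_A − ΔH_B| = 1035 kJ.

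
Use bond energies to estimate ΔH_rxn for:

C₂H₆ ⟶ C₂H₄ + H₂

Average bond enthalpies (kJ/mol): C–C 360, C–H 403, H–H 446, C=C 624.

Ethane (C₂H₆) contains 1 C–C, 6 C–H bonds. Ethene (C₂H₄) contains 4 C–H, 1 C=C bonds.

Bonds broken (reactants):
  C–C: 1 × 360 = 360
  C–H: 6 × 403 = 2418
  Σ(broken) = 2778 kJ
Bonds formed (products):
  C–H: 4 × 403 = 1612
  C=C: 1 × 624 = 624
  H–H: 1 × 446 = 446
  Σ(formed) = 2682 kJ
ΔH = Σ(broken) − Σ(formed) = 2778 − 2682 = +96 kJ

ΔH ≈ +96 kJ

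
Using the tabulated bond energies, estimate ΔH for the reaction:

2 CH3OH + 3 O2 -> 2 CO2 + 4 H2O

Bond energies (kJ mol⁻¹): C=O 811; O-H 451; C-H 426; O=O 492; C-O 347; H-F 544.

ΔH ≈ −1224 kJ

Bonds broken (reactants):
  C-H: 6 × 426 = 2556
  C-O: 2 × 347 = 694
  O-H: 2 × 451 = 902
  O=O: 3 × 492 = 1476
  Σ(broken) = 5628 kJ
Bonds formed (products):
  C=O: 4 × 811 = 3244
  O-H: 8 × 451 = 3608
  Σ(formed) = 6852 kJ
ΔH = Σ(broken) − Σ(formed) = 5628 − 6852 = −1224 kJ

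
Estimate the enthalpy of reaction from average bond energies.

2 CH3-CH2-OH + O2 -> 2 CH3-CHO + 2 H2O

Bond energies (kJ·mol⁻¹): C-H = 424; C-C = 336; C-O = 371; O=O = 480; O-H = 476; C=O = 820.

Bonds broken (reactants):
  C-C: 2 × 336 = 672
  C-H: 10 × 424 = 4240
  C-O: 2 × 371 = 742
  O-H: 2 × 476 = 952
  O=O: 1 × 480 = 480
  Σ(broken) = 7086 kJ
Bonds formed (products):
  C-C: 2 × 336 = 672
  C-H: 8 × 424 = 3392
  C=O: 2 × 820 = 1640
  O-H: 4 × 476 = 1904
  Σ(formed) = 7608 kJ
ΔH = Σ(broken) − Σ(formed) = 7086 − 7608 = −522 kJ

ΔH ≈ −522 kJ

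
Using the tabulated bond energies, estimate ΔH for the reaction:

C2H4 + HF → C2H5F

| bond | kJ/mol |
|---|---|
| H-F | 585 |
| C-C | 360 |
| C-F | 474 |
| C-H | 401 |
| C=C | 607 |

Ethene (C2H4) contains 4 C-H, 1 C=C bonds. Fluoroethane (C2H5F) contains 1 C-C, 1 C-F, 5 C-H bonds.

Bonds broken (reactants):
  C-H: 4 × 401 = 1604
  C=C: 1 × 607 = 607
  H-F: 1 × 585 = 585
  Σ(broken) = 2796 kJ
Bonds formed (products):
  C-C: 1 × 360 = 360
  C-F: 1 × 474 = 474
  C-H: 5 × 401 = 2005
  Σ(formed) = 2839 kJ
ΔH = Σ(broken) − Σ(formed) = 2796 − 2839 = −43 kJ

ΔH ≈ −43 kJ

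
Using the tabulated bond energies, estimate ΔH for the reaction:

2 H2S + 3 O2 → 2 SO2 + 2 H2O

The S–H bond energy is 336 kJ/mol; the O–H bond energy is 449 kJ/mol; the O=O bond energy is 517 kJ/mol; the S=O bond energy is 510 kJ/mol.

Bonds broken (reactants):
  O=O: 3 × 517 = 1551
  S–H: 4 × 336 = 1344
  Σ(broken) = 2895 kJ
Bonds formed (products):
  O–H: 4 × 449 = 1796
  S=O: 4 × 510 = 2040
  Σ(formed) = 3836 kJ
ΔH = Σ(broken) − Σ(formed) = 2895 − 3836 = −941 kJ

ΔH ≈ −941 kJ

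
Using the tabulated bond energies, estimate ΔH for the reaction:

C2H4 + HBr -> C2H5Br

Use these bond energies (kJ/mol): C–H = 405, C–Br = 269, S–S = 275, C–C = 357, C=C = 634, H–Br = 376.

Bonds broken (reactants):
  C–H: 4 × 405 = 1620
  C=C: 1 × 634 = 634
  H–Br: 1 × 376 = 376
  Σ(broken) = 2630 kJ
Bonds formed (products):
  C–Br: 1 × 269 = 269
  C–C: 1 × 357 = 357
  C–H: 5 × 405 = 2025
  Σ(formed) = 2651 kJ
ΔH = Σ(broken) − Σ(formed) = 2630 − 2651 = −21 kJ

ΔH ≈ −21 kJ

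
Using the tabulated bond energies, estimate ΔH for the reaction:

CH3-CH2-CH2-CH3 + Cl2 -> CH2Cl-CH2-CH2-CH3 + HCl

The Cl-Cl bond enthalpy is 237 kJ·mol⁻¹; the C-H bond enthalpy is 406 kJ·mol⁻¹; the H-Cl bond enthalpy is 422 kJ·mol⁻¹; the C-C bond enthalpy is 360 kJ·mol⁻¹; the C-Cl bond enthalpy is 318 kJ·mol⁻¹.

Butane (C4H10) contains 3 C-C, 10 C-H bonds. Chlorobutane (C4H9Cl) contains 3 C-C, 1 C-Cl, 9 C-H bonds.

ΔH ≈ −97 kJ

Bonds broken (reactants):
  C-C: 3 × 360 = 1080
  C-H: 10 × 406 = 4060
  Cl-Cl: 1 × 237 = 237
  Σ(broken) = 5377 kJ
Bonds formed (products):
  C-C: 3 × 360 = 1080
  C-Cl: 1 × 318 = 318
  C-H: 9 × 406 = 3654
  H-Cl: 1 × 422 = 422
  Σ(formed) = 5474 kJ
ΔH = Σ(broken) − Σ(formed) = 5377 − 5474 = −97 kJ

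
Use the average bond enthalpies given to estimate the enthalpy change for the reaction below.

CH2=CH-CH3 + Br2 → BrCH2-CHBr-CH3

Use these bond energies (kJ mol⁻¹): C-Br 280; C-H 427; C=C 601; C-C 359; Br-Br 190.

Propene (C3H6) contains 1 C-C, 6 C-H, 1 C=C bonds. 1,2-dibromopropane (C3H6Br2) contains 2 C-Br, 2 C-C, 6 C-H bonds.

Bonds broken (reactants):
  Br-Br: 1 × 190 = 190
  C-C: 1 × 359 = 359
  C-H: 6 × 427 = 2562
  C=C: 1 × 601 = 601
  Σ(broken) = 3712 kJ
Bonds formed (products):
  C-Br: 2 × 280 = 560
  C-C: 2 × 359 = 718
  C-H: 6 × 427 = 2562
  Σ(formed) = 3840 kJ
ΔH = Σ(broken) − Σ(formed) = 3712 − 3840 = −128 kJ

ΔH ≈ −128 kJ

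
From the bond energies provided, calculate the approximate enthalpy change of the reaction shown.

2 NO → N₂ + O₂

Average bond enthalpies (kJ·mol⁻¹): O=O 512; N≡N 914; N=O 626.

Bonds broken (reactants):
  N=O: 2 × 626 = 1252
  Σ(broken) = 1252 kJ
Bonds formed (products):
  N≡N: 1 × 914 = 914
  O=O: 1 × 512 = 512
  Σ(formed) = 1426 kJ
ΔH = Σ(broken) − Σ(formed) = 1252 − 1426 = −174 kJ

ΔH ≈ −174 kJ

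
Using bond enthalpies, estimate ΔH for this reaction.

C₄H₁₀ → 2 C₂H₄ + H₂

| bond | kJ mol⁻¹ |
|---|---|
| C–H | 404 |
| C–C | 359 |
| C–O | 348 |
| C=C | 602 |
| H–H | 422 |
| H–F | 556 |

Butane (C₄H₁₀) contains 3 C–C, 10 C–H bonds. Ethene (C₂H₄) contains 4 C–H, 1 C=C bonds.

ΔH ≈ +259 kJ

Bonds broken (reactants):
  C–C: 3 × 359 = 1077
  C–H: 10 × 404 = 4040
  Σ(broken) = 5117 kJ
Bonds formed (products):
  C–H: 8 × 404 = 3232
  C=C: 2 × 602 = 1204
  H–H: 1 × 422 = 422
  Σ(formed) = 4858 kJ
ΔH = Σ(broken) − Σ(formed) = 5117 − 4858 = +259 kJ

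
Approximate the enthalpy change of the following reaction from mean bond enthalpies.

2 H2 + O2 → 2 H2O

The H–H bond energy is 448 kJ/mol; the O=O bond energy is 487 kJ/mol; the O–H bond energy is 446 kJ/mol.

ΔH ≈ −401 kJ

Bonds broken (reactants):
  H–H: 2 × 448 = 896
  O=O: 1 × 487 = 487
  Σ(broken) = 1383 kJ
Bonds formed (products):
  O–H: 4 × 446 = 1784
  Σ(formed) = 1784 kJ
ΔH = Σ(broken) − Σ(formed) = 1383 − 1784 = −401 kJ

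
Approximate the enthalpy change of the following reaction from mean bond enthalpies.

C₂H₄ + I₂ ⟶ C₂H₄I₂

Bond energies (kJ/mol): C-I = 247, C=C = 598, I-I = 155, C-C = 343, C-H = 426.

Bonds broken (reactants):
  C-H: 4 × 426 = 1704
  C=C: 1 × 598 = 598
  I-I: 1 × 155 = 155
  Σ(broken) = 2457 kJ
Bonds formed (products):
  C-C: 1 × 343 = 343
  C-H: 4 × 426 = 1704
  C-I: 2 × 247 = 494
  Σ(formed) = 2541 kJ
ΔH = Σ(broken) − Σ(formed) = 2457 − 2541 = −84 kJ

ΔH ≈ −84 kJ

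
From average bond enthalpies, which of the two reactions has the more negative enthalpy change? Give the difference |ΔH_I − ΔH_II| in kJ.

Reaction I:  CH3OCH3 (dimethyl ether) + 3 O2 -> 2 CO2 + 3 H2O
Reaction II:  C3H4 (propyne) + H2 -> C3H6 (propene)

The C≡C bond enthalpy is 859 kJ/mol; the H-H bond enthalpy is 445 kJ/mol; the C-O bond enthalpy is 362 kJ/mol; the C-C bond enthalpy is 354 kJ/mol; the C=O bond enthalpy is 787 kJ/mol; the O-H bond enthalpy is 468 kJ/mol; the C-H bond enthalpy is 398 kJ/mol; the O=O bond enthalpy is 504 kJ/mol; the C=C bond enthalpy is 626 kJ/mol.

Reaction I, by 1214 kJ

Reaction I:
  Bonds broken (reactants):
    C-H: 6 × 398 = 2388
    C-O: 2 × 362 = 724
    O=O: 3 × 504 = 1512
    Σ(broken) = 4624 kJ
  Bonds formed (products):
    C=O: 4 × 787 = 3148
    O-H: 6 × 468 = 2808
    Σ(formed) = 5956 kJ
  ΔH_I = 4624 − 5956 = −1332 kJ
Reaction II:
  Bonds broken (reactants):
    C≡C: 1 × 859 = 859
    C-C: 1 × 354 = 354
    C-H: 4 × 398 = 1592
    H-H: 1 × 445 = 445
    Σ(broken) = 3250 kJ
  Bonds formed (products):
    C-C: 1 × 354 = 354
    C-H: 6 × 398 = 2388
    C=C: 1 × 626 = 626
    Σ(formed) = 3368 kJ
  ΔH_II = 3250 − 3368 = −118 kJ
ΔH_I − ΔH_II = −1214 kJ, so reaction I has the more negative ΔH; |ΔH_I − ΔH_II| = 1214 kJ.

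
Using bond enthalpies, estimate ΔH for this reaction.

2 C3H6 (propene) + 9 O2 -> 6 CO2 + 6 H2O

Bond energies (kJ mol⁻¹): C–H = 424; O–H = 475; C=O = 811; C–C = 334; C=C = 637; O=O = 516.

Bonds broken (reactants):
  C–C: 2 × 334 = 668
  C–H: 12 × 424 = 5088
  C=C: 2 × 637 = 1274
  O=O: 9 × 516 = 4644
  Σ(broken) = 11674 kJ
Bonds formed (products):
  C=O: 12 × 811 = 9732
  O–H: 12 × 475 = 5700
  Σ(formed) = 15432 kJ
ΔH = Σ(broken) − Σ(formed) = 11674 − 15432 = −3758 kJ

ΔH ≈ −3758 kJ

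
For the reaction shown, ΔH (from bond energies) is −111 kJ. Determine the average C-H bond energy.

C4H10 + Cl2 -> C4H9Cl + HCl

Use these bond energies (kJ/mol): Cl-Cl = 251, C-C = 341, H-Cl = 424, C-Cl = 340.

D(C-H) ≈ 402 kJ/mol

Let D be the C-H bond energy.
Σ(broken) = 3×341 + 10×D + 1×251 = 1274 + 10D
Σ(formed) = 3×341 + 1×340 + 9×D + 1×424 = 1787 + 9D
ΔH = Σ(broken) − Σ(formed) = (1274 + 10D) − (1787 + 9D) = −513 + D
Setting this equal to −111 kJ gives D = 402 kJ/mol.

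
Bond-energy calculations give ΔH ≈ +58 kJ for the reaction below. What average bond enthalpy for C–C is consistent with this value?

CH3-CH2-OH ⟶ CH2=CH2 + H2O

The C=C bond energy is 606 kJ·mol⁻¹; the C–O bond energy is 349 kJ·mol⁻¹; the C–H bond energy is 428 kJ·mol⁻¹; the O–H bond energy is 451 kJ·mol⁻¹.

Let D be the C–C bond energy.
Σ(broken) = 1×D + 5×428 + 1×349 + 1×451 = 2940 + D
Σ(formed) = 4×428 + 1×606 + 2×451 = 3220
ΔH = Σ(broken) − Σ(formed) = (2940 + D) − (3220) = −280 + D
Setting this equal to +58 kJ gives D = 338 kJ/mol.

D(C–C) ≈ 338 kJ/mol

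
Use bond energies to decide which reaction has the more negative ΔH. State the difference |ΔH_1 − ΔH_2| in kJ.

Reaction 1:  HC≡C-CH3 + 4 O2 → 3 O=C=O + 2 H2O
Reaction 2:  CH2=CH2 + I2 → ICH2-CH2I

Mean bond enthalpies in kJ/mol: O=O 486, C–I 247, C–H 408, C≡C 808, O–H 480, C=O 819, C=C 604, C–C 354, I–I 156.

Reaction 1:
  Bonds broken (reactants):
    C≡C: 1 × 808 = 808
    C–C: 1 × 354 = 354
    C–H: 4 × 408 = 1632
    O=O: 4 × 486 = 1944
    Σ(broken) = 4738 kJ
  Bonds formed (products):
    C=O: 6 × 819 = 4914
    O–H: 4 × 480 = 1920
    Σ(formed) = 6834 kJ
  ΔH_1 = 4738 − 6834 = −2096 kJ
Reaction 2:
  Bonds broken (reactants):
    C–H: 4 × 408 = 1632
    C=C: 1 × 604 = 604
    I–I: 1 × 156 = 156
    Σ(broken) = 2392 kJ
  Bonds formed (products):
    C–C: 1 × 354 = 354
    C–H: 4 × 408 = 1632
    C–I: 2 × 247 = 494
    Σ(formed) = 2480 kJ
  ΔH_2 = 2392 − 2480 = −88 kJ
ΔH_1 − ΔH_2 = −2008 kJ, so reaction 1 has the more negative ΔH; |ΔH_1 − ΔH_2| = 2008 kJ.

Reaction 1, by 2008 kJ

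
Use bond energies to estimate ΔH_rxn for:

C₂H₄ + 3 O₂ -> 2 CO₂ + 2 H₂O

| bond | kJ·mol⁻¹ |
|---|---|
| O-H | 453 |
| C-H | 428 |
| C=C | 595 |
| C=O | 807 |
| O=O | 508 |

Bonds broken (reactants):
  C-H: 4 × 428 = 1712
  C=C: 1 × 595 = 595
  O=O: 3 × 508 = 1524
  Σ(broken) = 3831 kJ
Bonds formed (products):
  C=O: 4 × 807 = 3228
  O-H: 4 × 453 = 1812
  Σ(formed) = 5040 kJ
ΔH = Σ(broken) − Σ(formed) = 3831 − 5040 = −1209 kJ

ΔH ≈ −1209 kJ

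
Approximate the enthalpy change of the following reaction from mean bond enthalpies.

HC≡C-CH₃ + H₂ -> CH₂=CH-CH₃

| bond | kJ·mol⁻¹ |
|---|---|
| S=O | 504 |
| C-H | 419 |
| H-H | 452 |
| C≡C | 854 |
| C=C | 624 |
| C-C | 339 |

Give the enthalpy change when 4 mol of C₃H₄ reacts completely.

Bonds broken (reactants):
  C≡C: 1 × 854 = 854
  C-C: 1 × 339 = 339
  C-H: 4 × 419 = 1676
  H-H: 1 × 452 = 452
  Σ(broken) = 3321 kJ
Bonds formed (products):
  C-C: 1 × 339 = 339
  C-H: 6 × 419 = 2514
  C=C: 1 × 624 = 624
  Σ(formed) = 3477 kJ
ΔH = Σ(broken) − Σ(formed) = 3321 − 3477 = −156 kJ
For 4× the reaction as written: 4 × (−156) = −624 kJ

ΔH = −624 kJ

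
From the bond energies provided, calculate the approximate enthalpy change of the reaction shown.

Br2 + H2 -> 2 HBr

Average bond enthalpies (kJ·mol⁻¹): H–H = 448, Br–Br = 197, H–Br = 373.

ΔH ≈ −101 kJ

Bonds broken (reactants):
  Br–Br: 1 × 197 = 197
  H–H: 1 × 448 = 448
  Σ(broken) = 645 kJ
Bonds formed (products):
  H–Br: 2 × 373 = 746
  Σ(formed) = 746 kJ
ΔH = Σ(broken) − Σ(formed) = 645 − 746 = −101 kJ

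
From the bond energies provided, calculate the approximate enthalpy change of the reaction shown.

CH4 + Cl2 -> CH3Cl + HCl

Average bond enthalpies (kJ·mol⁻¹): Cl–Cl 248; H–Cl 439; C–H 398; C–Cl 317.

Bonds broken (reactants):
  C–H: 4 × 398 = 1592
  Cl–Cl: 1 × 248 = 248
  Σ(broken) = 1840 kJ
Bonds formed (products):
  C–Cl: 1 × 317 = 317
  C–H: 3 × 398 = 1194
  H–Cl: 1 × 439 = 439
  Σ(formed) = 1950 kJ
ΔH = Σ(broken) − Σ(formed) = 1840 − 1950 = −110 kJ

ΔH ≈ −110 kJ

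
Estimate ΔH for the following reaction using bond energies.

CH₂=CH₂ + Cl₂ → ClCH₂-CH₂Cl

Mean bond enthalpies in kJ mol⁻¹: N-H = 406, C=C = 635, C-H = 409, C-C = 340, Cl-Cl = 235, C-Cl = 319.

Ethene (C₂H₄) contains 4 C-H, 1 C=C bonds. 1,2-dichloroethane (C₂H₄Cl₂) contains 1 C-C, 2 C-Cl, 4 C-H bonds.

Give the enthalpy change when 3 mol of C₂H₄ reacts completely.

Bonds broken (reactants):
  C-H: 4 × 409 = 1636
  C=C: 1 × 635 = 635
  Cl-Cl: 1 × 235 = 235
  Σ(broken) = 2506 kJ
Bonds formed (products):
  C-C: 1 × 340 = 340
  C-Cl: 2 × 319 = 638
  C-H: 4 × 409 = 1636
  Σ(formed) = 2614 kJ
ΔH = Σ(broken) − Σ(formed) = 2506 − 2614 = −108 kJ
For 3× the reaction as written: 3 × (−108) = −324 kJ

ΔH = −324 kJ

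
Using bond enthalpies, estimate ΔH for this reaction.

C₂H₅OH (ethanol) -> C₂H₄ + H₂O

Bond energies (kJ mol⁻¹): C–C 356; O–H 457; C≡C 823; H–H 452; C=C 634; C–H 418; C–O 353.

Bonds broken (reactants):
  C–C: 1 × 356 = 356
  C–H: 5 × 418 = 2090
  C–O: 1 × 353 = 353
  O–H: 1 × 457 = 457
  Σ(broken) = 3256 kJ
Bonds formed (products):
  C–H: 4 × 418 = 1672
  C=C: 1 × 634 = 634
  O–H: 2 × 457 = 914
  Σ(formed) = 3220 kJ
ΔH = Σ(broken) − Σ(formed) = 3256 − 3220 = +36 kJ

ΔH ≈ +36 kJ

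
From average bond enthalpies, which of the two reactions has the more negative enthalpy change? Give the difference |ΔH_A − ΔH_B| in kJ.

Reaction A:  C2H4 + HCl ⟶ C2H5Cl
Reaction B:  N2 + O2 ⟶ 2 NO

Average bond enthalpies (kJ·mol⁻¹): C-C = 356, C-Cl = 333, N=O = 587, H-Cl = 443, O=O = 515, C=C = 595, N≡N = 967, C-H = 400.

Reaction A:
  Bonds broken (reactants):
    C-H: 4 × 400 = 1600
    C=C: 1 × 595 = 595
    H-Cl: 1 × 443 = 443
    Σ(broken) = 2638 kJ
  Bonds formed (products):
    C-C: 1 × 356 = 356
    C-Cl: 1 × 333 = 333
    C-H: 5 × 400 = 2000
    Σ(formed) = 2689 kJ
  ΔH_A = 2638 − 2689 = −51 kJ
Reaction B:
  Bonds broken (reactants):
    N≡N: 1 × 967 = 967
    O=O: 1 × 515 = 515
    Σ(broken) = 1482 kJ
  Bonds formed (products):
    N=O: 2 × 587 = 1174
    Σ(formed) = 1174 kJ
  ΔH_B = 1482 − 1174 = +308 kJ
ΔH_A − ΔH_B = −359 kJ, so reaction A has the more negative ΔH; |ΔH_A − ΔH_B| = 359 kJ.

Reaction A, by 359 kJ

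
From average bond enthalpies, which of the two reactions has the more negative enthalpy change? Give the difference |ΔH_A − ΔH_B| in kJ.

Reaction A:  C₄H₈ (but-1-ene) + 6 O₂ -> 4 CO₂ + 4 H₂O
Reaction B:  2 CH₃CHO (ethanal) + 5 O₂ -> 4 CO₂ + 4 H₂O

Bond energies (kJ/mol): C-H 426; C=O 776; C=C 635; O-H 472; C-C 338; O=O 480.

Reaction A, by 437 kJ

Reaction A:
  Bonds broken (reactants):
    C-C: 2 × 338 = 676
    C-H: 8 × 426 = 3408
    C=C: 1 × 635 = 635
    O=O: 6 × 480 = 2880
    Σ(broken) = 7599 kJ
  Bonds formed (products):
    C=O: 8 × 776 = 6208
    O-H: 8 × 472 = 3776
    Σ(formed) = 9984 kJ
  ΔH_A = 7599 − 9984 = −2385 kJ
Reaction B:
  Bonds broken (reactants):
    C-C: 2 × 338 = 676
    C-H: 8 × 426 = 3408
    C=O: 2 × 776 = 1552
    O=O: 5 × 480 = 2400
    Σ(broken) = 8036 kJ
  Bonds formed (products):
    C=O: 8 × 776 = 6208
    O-H: 8 × 472 = 3776
    Σ(formed) = 9984 kJ
  ΔH_B = 8036 − 9984 = −1948 kJ
ΔH_A − ΔH_B = −437 kJ, so reaction A has the more negative ΔH; |ΔH_A − ΔH_B| = 437 kJ.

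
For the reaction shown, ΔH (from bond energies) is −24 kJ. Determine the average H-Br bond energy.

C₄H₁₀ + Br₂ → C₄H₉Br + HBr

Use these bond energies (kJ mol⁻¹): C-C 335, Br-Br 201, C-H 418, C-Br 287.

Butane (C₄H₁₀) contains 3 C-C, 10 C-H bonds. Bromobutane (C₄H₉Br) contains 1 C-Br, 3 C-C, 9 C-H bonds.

Let D be the H-Br bond energy.
Σ(broken) = 1×201 + 3×335 + 10×418 = 5386
Σ(formed) = 1×287 + 3×335 + 9×418 + 1×D = 5054 + D
ΔH = Σ(broken) − Σ(formed) = (5386) − (5054 + D) = +332 − D
Setting this equal to −24 kJ gives D = 356 kJ/mol.

D(H-Br) ≈ 356 kJ/mol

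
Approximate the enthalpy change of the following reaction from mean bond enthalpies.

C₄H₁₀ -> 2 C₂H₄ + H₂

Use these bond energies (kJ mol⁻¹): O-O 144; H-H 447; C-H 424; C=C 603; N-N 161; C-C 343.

Bonds broken (reactants):
  C-C: 3 × 343 = 1029
  C-H: 10 × 424 = 4240
  Σ(broken) = 5269 kJ
Bonds formed (products):
  C-H: 8 × 424 = 3392
  C=C: 2 × 603 = 1206
  H-H: 1 × 447 = 447
  Σ(formed) = 5045 kJ
ΔH = Σ(broken) − Σ(formed) = 5269 − 5045 = +224 kJ

ΔH ≈ +224 kJ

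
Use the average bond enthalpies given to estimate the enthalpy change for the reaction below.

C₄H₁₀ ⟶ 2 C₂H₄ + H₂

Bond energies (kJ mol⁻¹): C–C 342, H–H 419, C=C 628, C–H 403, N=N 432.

Bonds broken (reactants):
  C–C: 3 × 342 = 1026
  C–H: 10 × 403 = 4030
  Σ(broken) = 5056 kJ
Bonds formed (products):
  C–H: 8 × 403 = 3224
  C=C: 2 × 628 = 1256
  H–H: 1 × 419 = 419
  Σ(formed) = 4899 kJ
ΔH = Σ(broken) − Σ(formed) = 5056 − 4899 = +157 kJ

ΔH ≈ +157 kJ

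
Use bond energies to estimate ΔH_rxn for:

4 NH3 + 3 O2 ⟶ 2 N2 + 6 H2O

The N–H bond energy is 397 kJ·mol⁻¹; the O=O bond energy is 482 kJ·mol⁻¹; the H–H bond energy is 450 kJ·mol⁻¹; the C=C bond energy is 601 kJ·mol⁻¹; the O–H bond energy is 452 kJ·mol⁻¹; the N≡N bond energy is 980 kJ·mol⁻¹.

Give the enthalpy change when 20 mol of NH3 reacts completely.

Bonds broken (reactants):
  N–H: 12 × 397 = 4764
  O=O: 3 × 482 = 1446
  Σ(broken) = 6210 kJ
Bonds formed (products):
  N≡N: 2 × 980 = 1960
  O–H: 12 × 452 = 5424
  Σ(formed) = 7384 kJ
ΔH = Σ(broken) − Σ(formed) = 6210 − 7384 = −1174 kJ
For 5× the reaction as written: 5 × (−1174) = −5870 kJ

ΔH = −5870 kJ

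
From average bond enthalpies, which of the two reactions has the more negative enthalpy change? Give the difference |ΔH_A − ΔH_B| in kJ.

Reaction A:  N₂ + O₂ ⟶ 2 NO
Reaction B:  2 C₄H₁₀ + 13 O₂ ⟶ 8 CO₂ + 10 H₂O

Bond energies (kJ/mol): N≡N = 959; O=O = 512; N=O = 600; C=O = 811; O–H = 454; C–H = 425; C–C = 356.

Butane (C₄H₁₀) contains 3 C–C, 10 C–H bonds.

Reaction A:
  Bonds broken (reactants):
    N≡N: 1 × 959 = 959
    O=O: 1 × 512 = 512
    Σ(broken) = 1471 kJ
  Bonds formed (products):
    N=O: 2 × 600 = 1200
    Σ(formed) = 1200 kJ
  ΔH_A = 1471 − 1200 = +271 kJ
Reaction B:
  Bonds broken (reactants):
    C–C: 6 × 356 = 2136
    C–H: 20 × 425 = 8500
    O=O: 13 × 512 = 6656
    Σ(broken) = 17292 kJ
  Bonds formed (products):
    C=O: 16 × 811 = 12976
    O–H: 20 × 454 = 9080
    Σ(formed) = 22056 kJ
  ΔH_B = 17292 − 22056 = −4764 kJ
ΔH_A − ΔH_B = +5035 kJ, so reaction B has the more negative ΔH; |ΔH_A − ΔH_B| = 5035 kJ.

Reaction B, by 5035 kJ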